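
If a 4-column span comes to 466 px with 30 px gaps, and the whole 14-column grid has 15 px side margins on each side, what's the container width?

4c + 3·30 = 466 → 4c = 376 → c = 94 px.
Container = 2·15 + 14·94 + 13·30 = 30 + 1316 + 390 = 1736 px.

1736 px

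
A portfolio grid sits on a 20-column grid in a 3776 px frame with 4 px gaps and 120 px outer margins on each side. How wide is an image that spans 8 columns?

1412 px

Inside the margins: 3776 − 240 = 3536 px.
20c + 19·4 = 3536 → 20c = 3460 → c = 173 px.
8-column span = 8·173 + 7·4 = 1412 px.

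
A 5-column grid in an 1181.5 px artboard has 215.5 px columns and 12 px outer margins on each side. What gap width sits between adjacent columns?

20 px

Content width = 1181.5 − 2·12 = 1157.5 px.
5 columns take 5·215.5 = 1077.5 px; remaining 80 splits into 4 gaps.
g = 80 / 4 = 20 px.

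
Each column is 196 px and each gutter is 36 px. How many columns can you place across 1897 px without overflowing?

8 columns

Each extra column adds 196 + 36 = 232 px.
(1897 + 36) / 232 = 8.33, so 8 columns fit.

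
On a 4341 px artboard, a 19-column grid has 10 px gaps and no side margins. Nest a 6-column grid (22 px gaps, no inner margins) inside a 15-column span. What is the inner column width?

552.5 px

19 columns + 18 gaps: 19c + 18·10 = 4341.
19c = 4341 − 180 = 4161, so c = 219 px.
Span of 15: 15·219 + 14·10 = 3285 + 140 = 3425 px.
6d + 5·22 = 3425 → 6d = 3315 → d = 552.5 px.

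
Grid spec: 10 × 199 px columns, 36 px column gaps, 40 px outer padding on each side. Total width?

2394 px

Adding margins, columns and gutters: 80 + 1990 + 324 = 2394 px.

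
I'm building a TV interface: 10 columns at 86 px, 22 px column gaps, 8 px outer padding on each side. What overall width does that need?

1074 px

Frame = 2·8 + 10·86 + 9·22 = 16 + 860 + 198 = 1074 px.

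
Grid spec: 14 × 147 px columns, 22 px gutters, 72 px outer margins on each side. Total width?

2488 px

Adding margins, columns and gutters: 144 + 2058 + 286 = 2488 px.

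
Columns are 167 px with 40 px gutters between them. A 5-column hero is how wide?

995 px

5 columns plus 4 gutters: 835 + 160 = 995 px.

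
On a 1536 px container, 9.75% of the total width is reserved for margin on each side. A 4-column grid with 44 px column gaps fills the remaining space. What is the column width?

276.12 px

Each margin = 9.75% of 1536 = 149.76 px; content = 1536 − 2·149.76 = 1236.48 px.
1236.48 − 3·44 = 1104.48; ÷4 gives c = 276.12 px.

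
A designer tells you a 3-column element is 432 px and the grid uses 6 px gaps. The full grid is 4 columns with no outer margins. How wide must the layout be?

578 px

3 columns + 2 gaps: 3c + 2·6 = 432.
3c = 432 − 12 = 420, so c = 140 px.
Layout = 4·140 + 3·6 = 560 + 18 = 578 px.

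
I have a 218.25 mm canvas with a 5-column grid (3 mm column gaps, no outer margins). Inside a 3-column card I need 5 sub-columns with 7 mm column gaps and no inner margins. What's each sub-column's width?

218.25 − 4·3 = 206.25; ÷5 gives c = 41.25 mm.
3 columns plus 2 column gaps: 123.75 + 6 = 129.75 mm.
5d + 4·7 = 129.75 → 5d = 101.75 → d = 20.35 mm.

20.35 mm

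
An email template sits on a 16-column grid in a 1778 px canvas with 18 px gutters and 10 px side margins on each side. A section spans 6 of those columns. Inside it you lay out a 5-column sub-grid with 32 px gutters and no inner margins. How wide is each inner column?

Inside the margins: 1778 − 20 = 1758 px.
Subtracting 15 gutters of 18 leaves 1488 for 16 columns, so c = 93 px.
6-column span = 6·93 + 5·18 = 648 px.
5d + 4·32 = 648 → 5d = 520 → d = 104 px.

104 px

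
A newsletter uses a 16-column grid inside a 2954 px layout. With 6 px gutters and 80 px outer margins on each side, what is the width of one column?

169 px

Inside the margins: 2954 − 160 = 2794 px.
16c + 15·6 = 2794 → 16c = 2704 → c = 169 px.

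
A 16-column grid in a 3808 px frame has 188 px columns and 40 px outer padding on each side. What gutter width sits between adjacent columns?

48 px

Take off 80 px of margins, leaving 3728 px.
Columns use 3008 px, leaving 720 px across 15 gutters = 48 px each.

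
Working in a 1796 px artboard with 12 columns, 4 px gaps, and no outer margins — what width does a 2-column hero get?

296 px

1796 − 11·4 = 1752; ÷12 gives c = 146 px.
2-column span = 2·146 + 1·4 = 296 px.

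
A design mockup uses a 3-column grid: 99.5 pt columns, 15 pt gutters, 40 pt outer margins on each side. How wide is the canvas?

Canvas = 2·40 + 3·99.5 + 2·15 = 80 + 298.5 + 30 = 408.5 pt.

408.5 pt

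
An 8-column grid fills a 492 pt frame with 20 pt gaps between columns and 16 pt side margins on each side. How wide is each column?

Take off 32 pt of margins, leaving 460 pt.
8c + 7·20 = 460 → 8c = 320 → c = 40 pt.

40 pt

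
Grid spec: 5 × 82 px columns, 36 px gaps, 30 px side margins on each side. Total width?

Frame = 2·30 + 5·82 + 4·36 = 60 + 410 + 144 = 614 px.

614 px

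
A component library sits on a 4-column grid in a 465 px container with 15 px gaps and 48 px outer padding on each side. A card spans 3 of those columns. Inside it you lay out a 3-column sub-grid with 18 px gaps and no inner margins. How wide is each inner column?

79 px

Inside the margins: 465 − 96 = 369 px.
369 − 3·15 = 324; ÷4 gives c = 81 px.
3-column span = 3·81 + 2·15 = 273 px.
3d + 2·18 = 273 → 3d = 237 → d = 79 px.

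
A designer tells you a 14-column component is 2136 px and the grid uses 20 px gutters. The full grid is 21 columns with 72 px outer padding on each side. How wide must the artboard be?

14 columns + 13 gutters: 14c + 13·20 = 2136.
14c = 2136 − 260 = 1876, so c = 134 px.
Adding margins, columns and gutters: 144 + 2814 + 400 = 3358 px.

3358 px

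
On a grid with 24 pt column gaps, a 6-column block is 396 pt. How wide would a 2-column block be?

116 pt

Subtracting 5 column gaps of 24 leaves 276 for 6 columns, so c = 46 pt.
Span of 2: 2·46 + 1·24 = 92 + 24 = 116 pt.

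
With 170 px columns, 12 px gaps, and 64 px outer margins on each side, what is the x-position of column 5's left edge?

792 px

Before column 5: the margin + 4 columns + 4 gaps.
Offset = 64 + 4·(170 + 12) = 64 + 728 = 792 px.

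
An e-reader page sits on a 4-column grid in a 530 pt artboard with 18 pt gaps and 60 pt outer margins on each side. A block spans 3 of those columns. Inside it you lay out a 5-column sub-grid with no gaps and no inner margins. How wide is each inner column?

60.6 pt

Inside the margins: 530 − 120 = 410 pt.
4c + 3·18 = 410 → 4c = 356 → c = 89 pt.
Span of 3: 3·89 + 2·18 = 267 + 36 = 303 pt.
5d = 303 → d = 60.6 pt.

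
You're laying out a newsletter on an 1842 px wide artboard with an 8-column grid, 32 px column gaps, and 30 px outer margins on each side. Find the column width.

Content width = 1842 − 2·30 = 1782 px.
8 columns + 7 column gaps: 8c + 7·32 = 1782.
8c = 1782 − 224 = 1558, so c = 194.75 px.

194.75 px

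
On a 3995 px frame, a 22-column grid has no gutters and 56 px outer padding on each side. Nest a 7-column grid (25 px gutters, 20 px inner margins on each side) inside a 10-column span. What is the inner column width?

Subtract both margins: 3995 − 2·56 = 3883 px.
With no gutters, each column is 3883/22 = 176.5 px.
10-column span = 10·176.5 = 1765 px.
Inner content = 1765 − 2·20 = 1725 px.
1725 − 6·25 = 1575; ÷7 gives d = 225 px.

225 px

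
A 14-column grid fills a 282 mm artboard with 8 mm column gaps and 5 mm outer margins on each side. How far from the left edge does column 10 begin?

Subtract both margins: 282 − 2·5 = 272 mm.
Subtracting 13 column gaps of 8 leaves 168 for 14 columns, so c = 12 mm.
Each column+gutter stride is 20 mm; 9 of them past the 5 mm margin is 5 + 180 = 185 mm.

185 mm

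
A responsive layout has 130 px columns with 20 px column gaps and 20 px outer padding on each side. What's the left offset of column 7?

920 px

Before column 7: the margin + 6 columns + 6 column gaps.
Offset = 20 + 6·(130 + 20) = 20 + 900 = 920 px.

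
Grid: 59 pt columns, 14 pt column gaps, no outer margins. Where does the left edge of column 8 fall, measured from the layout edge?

511 pt

No margin, so column 8 starts at 7·(column + gutter) = 7·73 = 511 pt.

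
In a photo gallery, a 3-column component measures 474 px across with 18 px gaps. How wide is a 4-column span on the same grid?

638 px

474 − 2·18 = 438; ÷3 gives c = 146 px.
4 columns plus 3 gaps: 584 + 54 = 638 px.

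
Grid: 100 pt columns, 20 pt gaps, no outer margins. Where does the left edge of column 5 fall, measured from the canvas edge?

No margin, so column 5 starts at 4·(column + gutter) = 4·120 = 480 pt.

480 pt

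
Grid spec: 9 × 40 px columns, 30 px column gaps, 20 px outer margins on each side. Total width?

Total width: 2·20 + 9·40 + 8·30 = 640 px.

640 px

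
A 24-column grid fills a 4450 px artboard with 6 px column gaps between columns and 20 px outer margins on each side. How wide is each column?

Content width = 4450 − 2·20 = 4410 px.
24c + 23·6 = 4410 → 24c = 4272 → c = 178 px.

178 px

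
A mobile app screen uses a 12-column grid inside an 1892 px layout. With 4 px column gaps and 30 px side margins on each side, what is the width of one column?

Content width = 1892 − 2·30 = 1832 px.
12c + 11·4 = 1832 → 12c = 1788 → c = 149 px.

149 px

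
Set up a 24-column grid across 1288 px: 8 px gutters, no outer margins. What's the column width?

1288 − 23·8 = 1104; ÷24 gives c = 46 px.

46 px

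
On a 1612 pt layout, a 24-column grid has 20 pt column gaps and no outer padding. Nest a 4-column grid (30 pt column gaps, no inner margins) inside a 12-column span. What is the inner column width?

176.5 pt

24 columns + 23 column gaps: 24c + 23·20 = 1612.
24c = 1612 − 460 = 1152, so c = 48 pt.
Span of 12: 12·48 + 11·20 = 576 + 220 = 796 pt.
4 columns + 3 column gaps: 4d + 3·30 = 796.
4d = 796 − 90 = 706, so d = 176.5 pt.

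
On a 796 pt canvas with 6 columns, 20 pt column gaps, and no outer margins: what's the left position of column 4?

408 pt

6c + 5·20 = 796 → 6c = 696 → c = 116 pt.
Each column+gutter stride is 136 pt; with no margin, 3 of them is 408 pt.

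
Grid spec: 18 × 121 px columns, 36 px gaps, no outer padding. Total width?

Total width: 18·121 + 17·36 = 2790 px.

2790 px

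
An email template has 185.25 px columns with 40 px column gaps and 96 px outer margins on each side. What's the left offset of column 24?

5276.75 px

Before column 24: the margin + 23 columns + 23 column gaps.
Offset = 96 + 23·(185.25 + 40) = 96 + 5180.75 = 5276.75 px.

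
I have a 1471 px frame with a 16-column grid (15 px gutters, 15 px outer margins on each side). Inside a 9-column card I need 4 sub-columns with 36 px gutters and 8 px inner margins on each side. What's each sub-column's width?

170 px

Take off 30 px of margins, leaving 1441 px.
16c + 15·15 = 1441 → 16c = 1216 → c = 76 px.
Span of 9: 9·76 + 8·15 = 684 + 120 = 804 px.
Inner content = 804 − 2·8 = 788 px.
788 − 3·36 = 680; ÷4 gives d = 170 px.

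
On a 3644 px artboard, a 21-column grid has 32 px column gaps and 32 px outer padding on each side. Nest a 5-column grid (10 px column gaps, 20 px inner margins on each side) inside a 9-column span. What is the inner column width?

Take off 64 px of margins, leaving 3580 px.
3580 − 20·32 = 2940; ÷21 gives c = 140 px.
9 columns plus 8 column gaps: 1260 + 256 = 1516 px.
Inner content = 1516 − 2·20 = 1476 px.
5d + 4·10 = 1476 → 5d = 1436 → d = 287.2 px.

287.2 px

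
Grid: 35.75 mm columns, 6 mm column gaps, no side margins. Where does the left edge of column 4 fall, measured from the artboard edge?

125.25 mm

Before column 4: 3 columns + 3 column gaps.
Offset = 3·(35.75 + 6) = 3·41.75 = 125.25 mm.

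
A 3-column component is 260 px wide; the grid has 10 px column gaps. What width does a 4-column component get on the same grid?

3 columns + 2 column gaps: 3c + 2·10 = 260.
3c = 260 − 20 = 240, so c = 80 px.
4 columns plus 3 column gaps: 320 + 30 = 350 px.

350 px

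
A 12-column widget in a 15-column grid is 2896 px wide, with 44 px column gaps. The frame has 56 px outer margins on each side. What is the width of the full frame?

12 columns + 11 column gaps: 12c + 11·44 = 2896.
12c = 2896 − 484 = 2412, so c = 201 px.
Adding margins, columns and gutters: 112 + 3015 + 616 = 3743 px.

3743 px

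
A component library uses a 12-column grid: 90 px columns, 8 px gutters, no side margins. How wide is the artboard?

1168 px

Artboard = 12·90 + 11·8 = 1080 + 88 = 1168 px.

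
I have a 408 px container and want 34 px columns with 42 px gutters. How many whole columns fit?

k columns need k·34 + (k−1)·42 = k·76 − 42.
k·76 − 42 ≤ 408 → k ≤ 450 / 76 ≈ 5.92, so k = 5.

5 columns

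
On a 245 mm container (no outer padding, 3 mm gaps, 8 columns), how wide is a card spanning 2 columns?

245 − 7·3 = 224; ÷8 gives c = 28 mm.
Span of 2: 2·28 + 1·3 = 56 + 3 = 59 mm.

59 mm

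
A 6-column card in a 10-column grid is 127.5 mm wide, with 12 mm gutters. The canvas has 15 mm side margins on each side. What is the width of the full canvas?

Subtracting 5 gutters of 12 leaves 67.5 for 6 columns, so c = 11.25 mm.
Adding margins, columns and gutters: 30 + 112.5 + 108 = 250.5 mm.

250.5 mm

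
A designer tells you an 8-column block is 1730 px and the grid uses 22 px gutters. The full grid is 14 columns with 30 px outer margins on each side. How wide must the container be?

Subtracting 7 gutters of 22 leaves 1576 for 8 columns, so c = 197 px.
Total width: 2·30 + 14·197 + 13·22 = 3104 px.

3104 px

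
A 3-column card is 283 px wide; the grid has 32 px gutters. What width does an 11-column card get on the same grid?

3c + 2·32 = 283 → 3c = 219 → c = 73 px.
Span of 11: 11·73 + 10·32 = 803 + 320 = 1123 px.

1123 px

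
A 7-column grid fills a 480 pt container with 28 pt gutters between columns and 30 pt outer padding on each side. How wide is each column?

36 pt

Take off 60 pt of margins, leaving 420 pt.
7c + 6·28 = 420 → 7c = 252 → c = 36 pt.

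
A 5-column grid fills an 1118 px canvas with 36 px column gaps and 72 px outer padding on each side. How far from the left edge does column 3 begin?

Subtract both margins: 1118 − 2·72 = 974 px.
5 columns + 4 column gaps: 5c + 4·36 = 974.
5c = 974 − 144 = 830, so c = 166 px.
Each column+gutter stride is 202 px; 2 of them past the 72 px margin is 72 + 404 = 476 px.

476 px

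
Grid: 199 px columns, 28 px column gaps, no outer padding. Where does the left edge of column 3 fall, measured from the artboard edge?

Before column 3: 2 columns + 2 column gaps.
Offset = 2·(199 + 28) = 2·227 = 454 px.

454 px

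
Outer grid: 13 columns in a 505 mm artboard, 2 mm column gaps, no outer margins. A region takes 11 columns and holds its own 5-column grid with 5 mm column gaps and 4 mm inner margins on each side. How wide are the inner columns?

505 − 12·2 = 481; ÷13 gives c = 37 mm.
Span of 11: 11·37 + 10·2 = 407 + 20 = 427 mm.
Inner content = 427 − 2·4 = 419 mm.
Subtracting 4 column gaps of 5 leaves 399 for 5 columns, so d = 79.8 mm.

79.8 mm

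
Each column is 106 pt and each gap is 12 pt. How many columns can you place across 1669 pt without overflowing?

14 columns

Each extra column adds 106 + 12 = 118 pt.
(1669 + 12) / 118 = 14.25, so 14 columns fit.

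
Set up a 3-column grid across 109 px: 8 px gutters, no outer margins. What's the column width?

3 columns + 2 gutters: 3c + 2·8 = 109.
3c = 109 − 16 = 93, so c = 31 px.

31 px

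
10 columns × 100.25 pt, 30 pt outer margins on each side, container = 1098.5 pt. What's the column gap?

4 pt

Inside the margins: 1098.5 − 60 = 1038.5 pt.
Columns use 1002.5 pt, leaving 36 pt across 9 column gaps = 4 pt each.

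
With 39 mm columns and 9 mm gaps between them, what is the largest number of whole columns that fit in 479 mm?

10 columns

k columns need k·39 + (k−1)·9 = k·48 − 9.
k·48 − 9 ≤ 479 → k ≤ 488 / 48 ≈ 10.17, so k = 10.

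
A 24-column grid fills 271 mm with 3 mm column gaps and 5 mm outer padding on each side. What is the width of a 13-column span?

Take off 10 mm of margins, leaving 261 mm.
24 columns + 23 column gaps: 24c + 23·3 = 261.
24c = 261 − 69 = 192, so c = 8 mm.
13-column span = 13·8 + 12·3 = 140 mm.

140 mm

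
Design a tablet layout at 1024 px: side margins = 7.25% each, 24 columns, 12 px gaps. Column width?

Each margin = 7.25% of 1024 = 74.24 px; content = 1024 − 2·74.24 = 875.52 px.
24 columns + 23 gaps: 24c + 23·12 = 875.52.
24c = 875.52 − 276 = 599.52, so c = 24.98 px.

24.98 px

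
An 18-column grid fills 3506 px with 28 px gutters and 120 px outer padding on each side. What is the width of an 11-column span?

Take off 240 px of margins, leaving 3266 px.
3266 − 17·28 = 2790; ÷18 gives c = 155 px.
11-column span = 11·155 + 10·28 = 1985 px.

1985 px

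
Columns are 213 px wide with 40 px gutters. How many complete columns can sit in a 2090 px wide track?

8 columns

Each extra column adds 213 + 40 = 253 px.
(2090 + 40) / 253 = 8.42, so 8 columns fit.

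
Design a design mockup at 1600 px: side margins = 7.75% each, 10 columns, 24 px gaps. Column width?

113.6 px

Each margin = 7.75% of 1600 = 124 px; content = 1600 − 2·124 = 1352 px.
10c + 9·24 = 1352 → 10c = 1136 → c = 113.6 px.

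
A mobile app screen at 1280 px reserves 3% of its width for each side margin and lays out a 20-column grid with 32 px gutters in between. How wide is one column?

29.76 px

Margins: 3% × 1280 = 38.4 px each, so content = 1280 − 76.8 = 1203.2 px.
1203.2 − 19·32 = 595.2; ÷20 gives c = 29.76 px.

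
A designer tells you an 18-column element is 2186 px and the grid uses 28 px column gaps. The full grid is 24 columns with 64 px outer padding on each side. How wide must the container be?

3052 px

18c + 17·28 = 2186 → 18c = 1710 → c = 95 px.
Container = 2·64 + 24·95 + 23·28 = 128 + 2280 + 644 = 3052 px.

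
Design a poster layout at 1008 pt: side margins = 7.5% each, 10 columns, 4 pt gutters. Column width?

82.08 pt

Margins: 7.5% × 1008 = 75.6 pt each, so content = 1008 − 151.2 = 856.8 pt.
Subtracting 9 gutters of 4 leaves 820.8 for 10 columns, so c = 82.08 pt.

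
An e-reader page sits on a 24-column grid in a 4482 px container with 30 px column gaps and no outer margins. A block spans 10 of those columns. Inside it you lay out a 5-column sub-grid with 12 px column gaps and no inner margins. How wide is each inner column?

360.4 px

Subtracting 23 column gaps of 30 leaves 3792 for 24 columns, so c = 158 px.
Span of 10: 10·158 + 9·30 = 1580 + 270 = 1850 px.
1850 − 4·12 = 1802; ÷5 gives d = 360.4 px.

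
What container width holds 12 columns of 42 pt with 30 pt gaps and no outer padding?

Container = 12·42 + 11·30 = 504 + 330 = 834 pt.

834 pt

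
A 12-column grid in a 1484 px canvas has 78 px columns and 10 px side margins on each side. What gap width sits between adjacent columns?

48 px

Inside the margins: 1484 − 20 = 1464 px.
Columns use 936 px, leaving 528 px across 11 gaps = 48 px each.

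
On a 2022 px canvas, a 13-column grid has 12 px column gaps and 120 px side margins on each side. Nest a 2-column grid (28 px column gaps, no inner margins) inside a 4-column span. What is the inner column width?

256 px

Outer content = 2022 − 2·120 = 1782 px.
13 columns + 12 column gaps: 13c + 12·12 = 1782.
13c = 1782 − 144 = 1638, so c = 126 px.
Span of 4: 4·126 + 3·12 = 504 + 36 = 540 px.
2 columns + 1 column gap: 2d + 1·28 = 540.
2d = 540 − 28 = 512, so d = 256 px.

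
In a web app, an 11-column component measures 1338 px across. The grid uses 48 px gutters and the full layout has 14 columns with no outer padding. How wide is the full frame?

1716 px

11c + 10·48 = 1338 → 11c = 858 → c = 78 px.
Total width: 14·78 + 13·48 = 1716 px.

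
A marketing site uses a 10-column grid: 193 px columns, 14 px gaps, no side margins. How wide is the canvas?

2056 px

Summing: 1930 + 126 = 2056 px.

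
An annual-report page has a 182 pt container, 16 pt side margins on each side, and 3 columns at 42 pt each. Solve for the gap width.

Inside the margins: 182 − 32 = 150 pt.
3·42 + 2g = 150 → 2g = 24 → g = 12 pt.

12 pt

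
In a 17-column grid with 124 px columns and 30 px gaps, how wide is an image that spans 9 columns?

Span of 9: 9·124 + 8·30 = 1116 + 240 = 1356 px.

1356 px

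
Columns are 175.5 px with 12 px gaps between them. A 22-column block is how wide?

22-column span = 22·175.5 + 21·12 = 4113 px.

4113 px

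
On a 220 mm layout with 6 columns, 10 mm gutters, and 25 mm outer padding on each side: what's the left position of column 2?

55 mm

Subtract both margins: 220 − 2·25 = 170 mm.
6 columns + 5 gutters: 6c + 5·10 = 170.
6c = 170 − 50 = 120, so c = 20 mm.
Column 2 starts at margin + 1·(column + gutter) = 25 + 1·30 = 55 mm.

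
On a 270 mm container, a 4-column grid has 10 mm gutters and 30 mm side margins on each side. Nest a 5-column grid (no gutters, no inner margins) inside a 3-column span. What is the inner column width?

31 mm

Take off 60 mm of margins, leaving 210 mm.
4 columns + 3 gutters: 4c + 3·10 = 210.
4c = 210 − 30 = 180, so c = 45 mm.
3-column span = 3·45 + 2·10 = 155 mm.
With no gutters, each column is 155/5 = 31 mm.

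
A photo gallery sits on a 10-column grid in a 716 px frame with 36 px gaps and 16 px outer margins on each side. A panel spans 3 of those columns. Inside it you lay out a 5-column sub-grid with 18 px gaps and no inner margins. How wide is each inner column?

Inside the margins: 716 − 32 = 684 px.
Subtracting 9 gaps of 36 leaves 360 for 10 columns, so c = 36 px.
Span of 3: 3·36 + 2·36 = 108 + 72 = 180 px.
Subtracting 4 gaps of 18 leaves 108 for 5 columns, so d = 21.6 px.

21.6 px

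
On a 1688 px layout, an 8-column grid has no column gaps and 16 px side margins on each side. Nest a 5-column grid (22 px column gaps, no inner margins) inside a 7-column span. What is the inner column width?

Inside the margins: 1688 − 32 = 1656 px.
With no column gaps, each column is 1656/8 = 207 px.
With no column gaps, 7 columns span 7·207 = 1449 px.
5d + 4·22 = 1449 → 5d = 1361 → d = 272.2 px.

272.2 px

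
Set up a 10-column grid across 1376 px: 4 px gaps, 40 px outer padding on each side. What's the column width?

Inside the margins: 1376 − 80 = 1296 px.
Subtracting 9 gaps of 4 leaves 1260 for 10 columns, so c = 126 px.

126 px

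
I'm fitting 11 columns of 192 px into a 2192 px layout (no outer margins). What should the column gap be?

8 px

Columns use 2112 px, leaving 80 px across 10 column gaps = 8 px each.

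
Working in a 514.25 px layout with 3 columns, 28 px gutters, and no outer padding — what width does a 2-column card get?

333.5 px

3 columns + 2 gutters: 3c + 2·28 = 514.25.
3c = 514.25 − 56 = 458.25, so c = 152.75 px.
Span of 2: 2·152.75 + 1·28 = 305.5 + 28 = 333.5 px.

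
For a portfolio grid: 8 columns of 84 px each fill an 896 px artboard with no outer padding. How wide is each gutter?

8·84 + 7g = 896 → 7g = 224 → g = 32 px.

32 px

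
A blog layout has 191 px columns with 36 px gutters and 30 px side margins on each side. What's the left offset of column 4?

711 px

Column 4 starts at margin + 3·(column + gutter) = 30 + 3·227 = 711 px.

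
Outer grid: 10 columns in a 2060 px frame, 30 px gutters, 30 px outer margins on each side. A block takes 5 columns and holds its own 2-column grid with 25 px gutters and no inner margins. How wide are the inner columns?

480 px

Outer content = 2060 − 2·30 = 2000 px.
10 columns + 9 gutters: 10c + 9·30 = 2000.
10c = 2000 − 270 = 1730, so c = 173 px.
5-column span = 5·173 + 4·30 = 985 px.
985 − 1·25 = 960; ÷2 gives d = 480 px.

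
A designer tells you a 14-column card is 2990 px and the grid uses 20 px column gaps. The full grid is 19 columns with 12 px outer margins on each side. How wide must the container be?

14c + 13·20 = 2990 → 14c = 2730 → c = 195 px.
Container = 2·12 + 19·195 + 18·20 = 24 + 3705 + 360 = 4089 px.

4089 px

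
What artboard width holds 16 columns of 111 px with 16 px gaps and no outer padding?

2016 px

Total width: 16·111 + 15·16 = 2016 px.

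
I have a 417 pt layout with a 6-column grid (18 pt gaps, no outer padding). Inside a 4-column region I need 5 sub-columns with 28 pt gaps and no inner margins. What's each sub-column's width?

Subtracting 5 gaps of 18 leaves 327 for 6 columns, so c = 54.5 pt.
Span of 4: 4·54.5 + 3·18 = 218 + 54 = 272 pt.
Subtracting 4 gaps of 28 leaves 160 for 5 columns, so d = 32 pt.

32 pt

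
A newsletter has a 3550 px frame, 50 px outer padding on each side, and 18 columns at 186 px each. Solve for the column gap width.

Inside the margins: 3550 − 100 = 3450 px.
18 columns take 18·186 = 3348 px; remaining 102 splits into 17 column gaps.
g = 102 / 17 = 6 px.

6 px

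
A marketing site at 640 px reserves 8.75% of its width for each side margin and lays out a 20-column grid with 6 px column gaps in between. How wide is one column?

20.7 px

Margins: 8.75% × 640 = 56 px each, so content = 640 − 112 = 528 px.
20c + 19·6 = 528 → 20c = 414 → c = 20.7 px.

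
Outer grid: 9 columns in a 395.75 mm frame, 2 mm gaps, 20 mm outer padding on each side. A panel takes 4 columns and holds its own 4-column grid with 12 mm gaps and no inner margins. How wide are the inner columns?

Outer content = 395.75 − 2·20 = 355.75 mm.
9c + 8·2 = 355.75 → 9c = 339.75 → c = 37.75 mm.
Span of 4: 4·37.75 + 3·2 = 151 + 6 = 157 mm.
4 columns + 3 gaps: 4d + 3·12 = 157.
4d = 157 − 36 = 121, so d = 30.25 mm.

30.25 mm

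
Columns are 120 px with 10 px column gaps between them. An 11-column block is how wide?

1420 px

11 columns plus 10 column gaps: 1320 + 100 = 1420 px.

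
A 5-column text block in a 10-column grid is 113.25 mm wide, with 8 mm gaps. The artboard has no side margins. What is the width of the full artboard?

Subtracting 4 gaps of 8 leaves 81.25 for 5 columns, so c = 16.25 mm.
Summing: 162.5 + 72 = 234.5 mm.

234.5 mm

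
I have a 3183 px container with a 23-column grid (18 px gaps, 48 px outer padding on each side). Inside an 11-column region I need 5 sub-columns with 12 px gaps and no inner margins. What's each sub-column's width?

Outer content = 3183 − 2·48 = 3087 px.
Subtracting 22 gaps of 18 leaves 2691 for 23 columns, so c = 117 px.
11-column span = 11·117 + 10·18 = 1467 px.
5d + 4·12 = 1467 → 5d = 1419 → d = 283.8 px.

283.8 px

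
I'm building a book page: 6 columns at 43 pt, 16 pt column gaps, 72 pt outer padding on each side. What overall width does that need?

Total width: 2·72 + 6·43 + 5·16 = 482 pt.

482 pt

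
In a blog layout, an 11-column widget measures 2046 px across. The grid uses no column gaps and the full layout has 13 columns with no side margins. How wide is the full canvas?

With no column gaps, each column is 2046/11 = 186 px.
Canvas = 13·186 = 2418 = 2418 px.

2418 px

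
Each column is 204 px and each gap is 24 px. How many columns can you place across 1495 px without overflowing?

Each extra column adds 204 + 24 = 228 px.
(1495 + 24) / 228 = 6.66, so 6 columns fit.

6 columns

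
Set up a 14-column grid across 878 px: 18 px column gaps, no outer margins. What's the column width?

46 px

Subtracting 13 column gaps of 18 leaves 644 for 14 columns, so c = 46 px.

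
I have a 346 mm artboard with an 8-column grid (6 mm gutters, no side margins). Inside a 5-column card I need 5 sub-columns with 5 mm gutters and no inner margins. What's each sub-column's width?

38.8 mm

8c + 7·6 = 346 → 8c = 304 → c = 38 mm.
5-column span = 5·38 + 4·6 = 214 mm.
Subtracting 4 gutters of 5 leaves 194 for 5 columns, so d = 38.8 mm.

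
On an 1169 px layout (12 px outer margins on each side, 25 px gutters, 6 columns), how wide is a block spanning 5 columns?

950 px

Content width = 1169 − 2·12 = 1145 px.
Subtracting 5 gutters of 25 leaves 1020 for 6 columns, so c = 170 px.
5-column span = 5·170 + 4·25 = 950 px.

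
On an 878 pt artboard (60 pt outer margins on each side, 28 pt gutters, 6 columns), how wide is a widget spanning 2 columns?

234 pt

Take off 120 pt of margins, leaving 758 pt.
758 − 5·28 = 618; ÷6 gives c = 103 pt.
2 columns plus 1 gutter: 206 + 28 = 234 pt.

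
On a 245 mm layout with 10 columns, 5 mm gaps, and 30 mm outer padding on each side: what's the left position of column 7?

144 mm

Subtract both margins: 245 − 2·30 = 185 mm.
185 − 9·5 = 140; ÷10 gives c = 14 mm.
Each column+gutter stride is 19 mm; 6 of them past the 30 mm margin is 30 + 114 = 144 mm.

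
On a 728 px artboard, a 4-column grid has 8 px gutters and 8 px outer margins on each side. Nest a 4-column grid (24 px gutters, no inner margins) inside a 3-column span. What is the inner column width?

Subtract both margins: 728 − 2·8 = 712 px.
Subtracting 3 gutters of 8 leaves 688 for 4 columns, so c = 172 px.
3-column span = 3·172 + 2·8 = 532 px.
532 − 3·24 = 460; ÷4 gives d = 115 px.

115 px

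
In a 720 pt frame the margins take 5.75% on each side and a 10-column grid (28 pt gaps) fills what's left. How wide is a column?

Margins: 5.75% × 720 = 41.4 pt each, so content = 720 − 82.8 = 637.2 pt.
10 columns + 9 gaps: 10c + 9·28 = 637.2.
10c = 637.2 − 252 = 385.2, so c = 38.52 pt.

38.52 pt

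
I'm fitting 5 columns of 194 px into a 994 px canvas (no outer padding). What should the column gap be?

6 px

5 columns take 5·194 = 970 px; remaining 24 splits into 4 column gaps.
g = 24 / 4 = 6 px.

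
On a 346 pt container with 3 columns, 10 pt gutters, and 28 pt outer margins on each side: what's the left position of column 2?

128 pt

Take off 56 pt of margins, leaving 290 pt.
290 − 2·10 = 270; ÷3 gives c = 90 pt.
Before column 2: the margin + 1 column + 1 gutter.
Offset = 28 + 1·(90 + 10) = 28 + 100 = 128 pt.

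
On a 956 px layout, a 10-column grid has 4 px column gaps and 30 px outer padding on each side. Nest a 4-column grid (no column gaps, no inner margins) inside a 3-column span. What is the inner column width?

66.5 px

Subtract both margins: 956 − 2·30 = 896 px.
Subtracting 9 column gaps of 4 leaves 860 for 10 columns, so c = 86 px.
Span of 3: 3·86 + 2·4 = 258 + 8 = 266 px.
4d = 266 → d = 66.5 px.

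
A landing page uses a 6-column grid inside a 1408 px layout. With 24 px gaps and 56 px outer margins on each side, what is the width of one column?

196 px

Content width = 1408 − 2·56 = 1296 px.
Subtracting 5 gaps of 24 leaves 1176 for 6 columns, so c = 196 px.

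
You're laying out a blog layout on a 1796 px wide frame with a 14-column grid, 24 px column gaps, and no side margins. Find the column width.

106 px

Subtracting 13 column gaps of 24 leaves 1484 for 14 columns, so c = 106 px.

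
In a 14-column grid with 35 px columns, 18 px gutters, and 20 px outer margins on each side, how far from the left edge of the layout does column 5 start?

Each column+gutter stride is 53 px; 4 of them past the 20 px margin is 20 + 212 = 232 px.

232 px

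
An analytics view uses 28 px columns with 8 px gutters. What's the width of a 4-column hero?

Span of 4: 4·28 + 3·8 = 112 + 24 = 136 px.

136 px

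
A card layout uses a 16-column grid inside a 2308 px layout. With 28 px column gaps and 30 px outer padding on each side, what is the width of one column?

114.25 px

Take off 60 px of margins, leaving 2248 px.
16c + 15·28 = 2248 → 16c = 1828 → c = 114.25 px.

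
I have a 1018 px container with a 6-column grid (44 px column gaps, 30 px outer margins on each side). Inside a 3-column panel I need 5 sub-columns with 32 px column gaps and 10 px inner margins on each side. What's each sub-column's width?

Inside the margins: 1018 − 60 = 958 px.
6c + 5·44 = 958 → 6c = 738 → c = 123 px.
3-column span = 3·123 + 2·44 = 457 px.
Inner content = 457 − 2·10 = 437 px.
Subtracting 4 column gaps of 32 leaves 309 for 5 columns, so d = 61.8 px.

61.8 px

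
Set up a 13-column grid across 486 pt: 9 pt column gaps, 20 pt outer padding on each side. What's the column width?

Inside the margins: 486 − 40 = 446 pt.
446 − 12·9 = 338; ÷13 gives c = 26 pt.

26 pt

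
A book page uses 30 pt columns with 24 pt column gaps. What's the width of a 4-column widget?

Span of 4: 4·30 + 3·24 = 120 + 72 = 192 pt.

192 pt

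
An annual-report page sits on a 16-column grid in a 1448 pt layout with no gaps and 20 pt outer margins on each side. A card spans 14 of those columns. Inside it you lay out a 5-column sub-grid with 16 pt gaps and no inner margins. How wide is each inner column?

Outer content = 1448 − 2·20 = 1408 pt.
16c = 1408 → c = 88 pt.
With no gaps, 14 columns span 14·88 = 1232 pt.
5d + 4·16 = 1232 → 5d = 1168 → d = 233.6 pt.

233.6 pt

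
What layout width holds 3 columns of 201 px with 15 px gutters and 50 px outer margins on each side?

733 px

Adding margins, columns and gutters: 100 + 603 + 30 = 733 px.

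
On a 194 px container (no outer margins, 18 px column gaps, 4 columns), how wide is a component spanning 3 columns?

4 columns + 3 column gaps: 4c + 3·18 = 194.
4c = 194 − 54 = 140, so c = 35 px.
3 columns plus 2 column gaps: 105 + 36 = 141 px.

141 px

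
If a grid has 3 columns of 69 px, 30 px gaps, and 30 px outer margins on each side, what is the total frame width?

Adding margins, columns and gutters: 60 + 207 + 60 = 327 px.

327 px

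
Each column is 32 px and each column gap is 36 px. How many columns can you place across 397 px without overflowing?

6 columns

k columns need k·32 + (k−1)·36 = k·68 − 36.
k·68 − 36 ≤ 397 → k ≤ 433 / 68 ≈ 6.37, so k = 6.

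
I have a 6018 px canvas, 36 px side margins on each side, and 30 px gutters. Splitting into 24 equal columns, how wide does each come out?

Subtract both margins: 6018 − 2·36 = 5946 px.
5946 − 23·30 = 5256; ÷24 gives c = 219 px.

219 px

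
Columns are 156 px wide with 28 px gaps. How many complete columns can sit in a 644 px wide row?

k columns need k·156 + (k−1)·28 = k·184 − 28.
k·184 − 28 ≤ 644 → k ≤ 672 / 184 ≈ 3.65, so k = 3.

3 columns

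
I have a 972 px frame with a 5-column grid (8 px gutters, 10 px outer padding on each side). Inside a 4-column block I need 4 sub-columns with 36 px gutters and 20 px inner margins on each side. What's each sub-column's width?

153 px

Outer content = 972 − 2·10 = 952 px.
5 columns + 4 gutters: 5c + 4·8 = 952.
5c = 952 − 32 = 920, so c = 184 px.
Span of 4: 4·184 + 3·8 = 736 + 24 = 760 px.
Inner content = 760 − 2·20 = 720 px.
4d + 3·36 = 720 → 4d = 612 → d = 153 px.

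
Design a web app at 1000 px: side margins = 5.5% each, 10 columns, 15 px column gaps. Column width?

Each margin = 5.5% of 1000 = 55 px; content = 1000 − 2·55 = 890 px.
10 columns + 9 column gaps: 10c + 9·15 = 890.
10c = 890 − 135 = 755, so c = 75.5 px.

75.5 px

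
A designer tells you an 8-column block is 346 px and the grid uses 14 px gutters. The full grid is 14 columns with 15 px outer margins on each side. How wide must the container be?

8c + 7·14 = 346 → 8c = 248 → c = 31 px.
Adding margins, columns and gutters: 30 + 434 + 182 = 646 px.

646 px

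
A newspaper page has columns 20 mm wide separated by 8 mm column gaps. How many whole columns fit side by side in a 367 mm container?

Each extra column adds 20 + 8 = 28 mm.
(367 + 8) / 28 = 13.39, so 13 columns fit.

13 columns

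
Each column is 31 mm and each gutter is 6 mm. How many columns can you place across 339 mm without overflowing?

k columns need k·31 + (k−1)·6 = k·37 − 6.
k·37 − 6 ≤ 339 → k ≤ 345 / 37 ≈ 9.32, so k = 9.

9 columns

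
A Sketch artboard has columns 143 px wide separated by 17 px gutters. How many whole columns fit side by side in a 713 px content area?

k columns need k·143 + (k−1)·17 = k·160 − 17.
k·160 − 17 ≤ 713 → k ≤ 730 / 160 ≈ 4.56, so k = 4.

4 columns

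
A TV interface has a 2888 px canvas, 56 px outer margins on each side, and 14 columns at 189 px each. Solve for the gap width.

Take off 112 px of margins, leaving 2776 px.
14 columns take 14·189 = 2646 px; remaining 130 splits into 13 gaps.
g = 130 / 13 = 10 px.

10 px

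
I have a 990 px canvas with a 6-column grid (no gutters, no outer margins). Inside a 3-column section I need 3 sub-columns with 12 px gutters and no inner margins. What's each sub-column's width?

157 px

990 / 6 = 165 px per column.
With no gutters, 3 columns span 3·165 = 495 px.
Subtracting 2 gutters of 12 leaves 471 for 3 columns, so d = 157 px.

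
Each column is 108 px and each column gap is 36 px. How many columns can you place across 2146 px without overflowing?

15 columns

k columns need k·108 + (k−1)·36 = k·144 − 36.
k·144 − 36 ≤ 2146 → k ≤ 2182 / 144 ≈ 15.15, so k = 15.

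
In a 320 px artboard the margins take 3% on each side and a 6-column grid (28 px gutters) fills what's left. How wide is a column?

26.8 px

Each margin = 3% of 320 = 9.6 px; content = 320 − 2·9.6 = 300.8 px.
300.8 − 5·28 = 160.8; ÷6 gives c = 26.8 px.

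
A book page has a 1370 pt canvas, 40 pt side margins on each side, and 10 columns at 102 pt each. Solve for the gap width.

Inside the margins: 1370 − 80 = 1290 pt.
10·102 + 9g = 1290 → 9g = 270 → g = 30 pt.

30 pt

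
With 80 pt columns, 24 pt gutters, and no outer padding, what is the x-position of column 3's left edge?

No margin, so column 3 starts at 2·(column + gutter) = 2·104 = 208 pt.

208 pt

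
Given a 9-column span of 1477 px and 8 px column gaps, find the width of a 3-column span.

9c + 8·8 = 1477 → 9c = 1413 → c = 157 px.
Span of 3: 3·157 + 2·8 = 471 + 16 = 487 px.

487 px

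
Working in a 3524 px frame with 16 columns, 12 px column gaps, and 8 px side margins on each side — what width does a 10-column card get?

2188 px

Inside the margins: 3524 − 16 = 3508 px.
16c + 15·12 = 3508 → 16c = 3328 → c = 208 px.
10 columns plus 9 column gaps: 2080 + 108 = 2188 px.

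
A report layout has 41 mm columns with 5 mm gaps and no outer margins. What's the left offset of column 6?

230 mm

No margin, so column 6 starts at 5·(column + gutter) = 5·46 = 230 mm.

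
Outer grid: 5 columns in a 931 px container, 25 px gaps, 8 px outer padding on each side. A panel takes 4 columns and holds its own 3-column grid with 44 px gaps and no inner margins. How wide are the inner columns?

Take off 16 px of margins, leaving 915 px.
Subtracting 4 gaps of 25 leaves 815 for 5 columns, so c = 163 px.
4 columns plus 3 gaps: 652 + 75 = 727 px.
3d + 2·44 = 727 → 3d = 639 → d = 213 px.

213 px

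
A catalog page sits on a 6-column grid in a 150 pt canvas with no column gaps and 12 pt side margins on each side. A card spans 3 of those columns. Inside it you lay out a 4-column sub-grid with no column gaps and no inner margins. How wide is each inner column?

Take off 24 pt of margins, leaving 126 pt.
126 / 6 = 21 pt per column.
With no column gaps, 3 columns span 3·21 = 63 pt.
4d = 63 → d = 15.75 pt.

15.75 pt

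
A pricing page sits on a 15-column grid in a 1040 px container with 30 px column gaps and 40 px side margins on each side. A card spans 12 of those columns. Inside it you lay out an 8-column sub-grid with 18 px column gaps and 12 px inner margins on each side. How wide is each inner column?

Inside the margins: 1040 − 80 = 960 px.
960 − 14·30 = 540; ÷15 gives c = 36 px.
Span of 12: 12·36 + 11·30 = 432 + 330 = 762 px.
Inner content = 762 − 2·12 = 738 px.
738 − 7·18 = 612; ÷8 gives d = 76.5 px.

76.5 px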